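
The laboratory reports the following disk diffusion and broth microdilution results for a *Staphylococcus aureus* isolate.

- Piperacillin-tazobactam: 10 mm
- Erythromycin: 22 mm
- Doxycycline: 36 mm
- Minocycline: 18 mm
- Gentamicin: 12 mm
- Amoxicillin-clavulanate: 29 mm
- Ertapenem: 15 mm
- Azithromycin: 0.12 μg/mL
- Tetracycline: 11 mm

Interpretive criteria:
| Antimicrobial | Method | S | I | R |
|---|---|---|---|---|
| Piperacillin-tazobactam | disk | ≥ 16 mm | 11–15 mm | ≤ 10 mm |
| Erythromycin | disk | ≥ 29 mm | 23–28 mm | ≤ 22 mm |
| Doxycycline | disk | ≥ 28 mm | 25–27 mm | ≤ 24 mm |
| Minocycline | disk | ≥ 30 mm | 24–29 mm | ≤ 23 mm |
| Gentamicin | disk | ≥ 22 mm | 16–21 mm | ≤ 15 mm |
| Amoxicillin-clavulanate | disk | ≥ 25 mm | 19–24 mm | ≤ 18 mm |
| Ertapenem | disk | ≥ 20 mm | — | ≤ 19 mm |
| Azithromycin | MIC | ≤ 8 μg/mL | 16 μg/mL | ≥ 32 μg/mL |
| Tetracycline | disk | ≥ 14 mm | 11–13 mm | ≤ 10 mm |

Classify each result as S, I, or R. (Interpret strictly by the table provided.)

R, R, S, R, R, S, R, S, I

Piperacillin-tazobactam (10 mm) ≤ 10 mm — R
Erythromycin (22 mm) ≤ 22 mm → Resistant
Doxycycline 36 mm: ≥ 28 mm → susceptible
Minocycline (18 mm) ≤ 23 mm ⇒ Resistant
Gentamicin: 12 mm is ≤ 15 mm — Resistant
Amoxicillin-clavulanate 29 mm: ≥ 25 mm ⇒ Susceptible
Ertapenem (15 mm) ≤ 19 mm → R
Azithromycin: 0.12 μg/mL is ≤ 8 μg/mL → S
Tetracycline: 11 mm is in 11–13 mm — I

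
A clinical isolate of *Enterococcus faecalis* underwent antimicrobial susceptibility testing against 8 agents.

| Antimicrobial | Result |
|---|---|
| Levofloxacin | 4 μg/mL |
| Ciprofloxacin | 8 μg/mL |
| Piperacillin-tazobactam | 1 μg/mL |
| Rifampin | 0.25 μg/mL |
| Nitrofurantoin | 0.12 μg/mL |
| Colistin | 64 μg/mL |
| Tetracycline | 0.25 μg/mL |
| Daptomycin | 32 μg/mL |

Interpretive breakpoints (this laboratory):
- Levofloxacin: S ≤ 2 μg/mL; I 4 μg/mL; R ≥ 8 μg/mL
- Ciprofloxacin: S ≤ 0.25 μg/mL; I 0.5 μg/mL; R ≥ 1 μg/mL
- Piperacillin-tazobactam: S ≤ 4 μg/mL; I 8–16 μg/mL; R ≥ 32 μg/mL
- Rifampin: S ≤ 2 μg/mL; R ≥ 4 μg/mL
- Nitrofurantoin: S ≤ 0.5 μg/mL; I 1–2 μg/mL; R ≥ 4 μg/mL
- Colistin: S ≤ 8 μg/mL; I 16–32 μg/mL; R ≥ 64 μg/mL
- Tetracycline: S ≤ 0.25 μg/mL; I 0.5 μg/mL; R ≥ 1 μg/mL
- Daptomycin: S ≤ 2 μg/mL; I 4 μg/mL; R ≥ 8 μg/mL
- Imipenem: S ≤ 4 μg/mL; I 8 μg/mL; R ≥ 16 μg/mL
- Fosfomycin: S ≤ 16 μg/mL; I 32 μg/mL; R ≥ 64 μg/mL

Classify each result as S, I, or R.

Levofloxacin 4 μg/mL: = 4 μg/mL ⇒ Intermediate
Ciprofloxacin 8 μg/mL: ≥ 1 μg/mL → R
Piperacillin-tazobactam (1 μg/mL) ≤ 4 μg/mL → Susceptible
Rifampin (0.25 μg/mL) ≤ 2 μg/mL → S
Nitrofurantoin (0.12 μg/mL) ≤ 0.5 μg/mL → Susceptible
Colistin (64 μg/mL) ≥ 64 μg/mL — Resistant
Tetracycline (0.25 μg/mL) ≤ 0.25 μg/mL — Susceptible
Daptomycin (32 μg/mL) ≥ 8 μg/mL → R

I, R, S, S, S, R, S, R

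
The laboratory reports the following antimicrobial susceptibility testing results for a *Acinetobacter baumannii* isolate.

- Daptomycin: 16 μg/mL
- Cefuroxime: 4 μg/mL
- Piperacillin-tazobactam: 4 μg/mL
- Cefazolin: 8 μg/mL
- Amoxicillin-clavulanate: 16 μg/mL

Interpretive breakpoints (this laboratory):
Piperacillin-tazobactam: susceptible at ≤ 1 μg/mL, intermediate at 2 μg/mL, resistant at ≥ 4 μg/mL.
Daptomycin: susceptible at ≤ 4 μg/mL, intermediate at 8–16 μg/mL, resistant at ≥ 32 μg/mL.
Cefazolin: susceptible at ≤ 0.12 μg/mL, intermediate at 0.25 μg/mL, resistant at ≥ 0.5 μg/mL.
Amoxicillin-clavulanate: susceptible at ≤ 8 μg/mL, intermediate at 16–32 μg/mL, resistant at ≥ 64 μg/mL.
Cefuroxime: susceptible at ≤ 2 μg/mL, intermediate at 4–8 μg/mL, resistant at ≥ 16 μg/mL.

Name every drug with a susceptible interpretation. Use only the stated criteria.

none

Daptomycin (16 μg/mL) in 8–16 μg/mL → Intermediate
Cefuroxime (4 μg/mL) in 4–8 μg/mL — intermediate
Piperacillin-tazobactam: 4 μg/mL is ≥ 4 μg/mL — Resistant
Cefazolin: 8 μg/mL is ≥ 0.5 μg/mL → Resistant
Amoxicillin-clavulanate: 16 μg/mL is in 16–32 μg/mL ⇒ Intermediate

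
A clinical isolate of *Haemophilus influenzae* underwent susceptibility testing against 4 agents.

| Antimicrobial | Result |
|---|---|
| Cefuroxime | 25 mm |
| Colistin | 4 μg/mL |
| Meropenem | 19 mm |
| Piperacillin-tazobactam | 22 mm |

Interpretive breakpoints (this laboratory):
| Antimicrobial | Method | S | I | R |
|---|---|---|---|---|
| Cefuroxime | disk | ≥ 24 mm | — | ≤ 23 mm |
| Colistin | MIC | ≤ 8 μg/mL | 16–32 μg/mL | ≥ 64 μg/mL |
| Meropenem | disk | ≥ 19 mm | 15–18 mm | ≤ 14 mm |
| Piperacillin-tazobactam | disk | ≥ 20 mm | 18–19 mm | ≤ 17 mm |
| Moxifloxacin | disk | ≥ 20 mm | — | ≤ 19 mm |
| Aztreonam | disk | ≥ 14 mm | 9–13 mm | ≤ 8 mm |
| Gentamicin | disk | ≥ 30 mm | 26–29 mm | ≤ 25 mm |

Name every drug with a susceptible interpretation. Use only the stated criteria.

cefuroxime, colistin, meropenem, piperacillin-tazobactam

Cefuroxime: 25 mm is ≥ 24 mm ⇒ S
Colistin: 4 μg/mL is ≤ 8 μg/mL → susceptible
Meropenem: 19 mm is ≥ 19 mm — susceptible
Piperacillin-tazobactam 22 mm: ≥ 20 mm — susceptible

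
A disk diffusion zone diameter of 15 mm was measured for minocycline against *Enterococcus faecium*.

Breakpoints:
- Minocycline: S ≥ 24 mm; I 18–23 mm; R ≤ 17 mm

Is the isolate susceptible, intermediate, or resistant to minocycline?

R

Minocycline 15 mm: ≤ 17 mm — Resistant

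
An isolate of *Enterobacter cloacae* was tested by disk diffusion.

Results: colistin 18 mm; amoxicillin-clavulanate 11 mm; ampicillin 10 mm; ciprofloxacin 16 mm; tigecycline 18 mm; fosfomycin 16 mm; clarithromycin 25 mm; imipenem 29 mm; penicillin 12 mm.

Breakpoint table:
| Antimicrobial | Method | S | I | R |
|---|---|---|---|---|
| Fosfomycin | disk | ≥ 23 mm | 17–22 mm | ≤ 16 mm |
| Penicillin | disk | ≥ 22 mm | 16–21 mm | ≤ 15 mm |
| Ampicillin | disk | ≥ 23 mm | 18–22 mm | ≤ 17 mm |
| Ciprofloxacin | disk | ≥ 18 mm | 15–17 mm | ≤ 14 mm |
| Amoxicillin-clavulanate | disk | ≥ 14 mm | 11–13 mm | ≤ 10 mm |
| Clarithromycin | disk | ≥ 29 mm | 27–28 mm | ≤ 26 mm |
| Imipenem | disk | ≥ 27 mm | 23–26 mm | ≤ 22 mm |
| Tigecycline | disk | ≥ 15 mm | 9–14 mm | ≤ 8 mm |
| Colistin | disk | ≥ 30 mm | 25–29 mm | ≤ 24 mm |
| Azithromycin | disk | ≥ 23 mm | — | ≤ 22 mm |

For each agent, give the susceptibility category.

R, I, R, I, S, R, R, S, R

Colistin (18 mm) ≤ 24 mm — Resistant
Amoxicillin-clavulanate 11 mm: in 11–13 mm — I
Ampicillin 10 mm: ≤ 17 mm → R
Ciprofloxacin: 16 mm is in 15–17 mm ⇒ Intermediate
Tigecycline (18 mm) ≥ 15 mm ⇒ S
Fosfomycin (16 mm) ≤ 16 mm ⇒ R
Clarithromycin (25 mm) ≤ 26 mm — resistant
Imipenem 29 mm: ≥ 27 mm → S
Penicillin 12 mm: ≤ 15 mm ⇒ Resistant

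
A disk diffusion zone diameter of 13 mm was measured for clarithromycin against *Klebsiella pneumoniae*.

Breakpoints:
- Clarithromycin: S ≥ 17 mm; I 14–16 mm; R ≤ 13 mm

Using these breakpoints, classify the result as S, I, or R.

R

Clarithromycin (13 mm) ≤ 13 mm ⇒ Resistant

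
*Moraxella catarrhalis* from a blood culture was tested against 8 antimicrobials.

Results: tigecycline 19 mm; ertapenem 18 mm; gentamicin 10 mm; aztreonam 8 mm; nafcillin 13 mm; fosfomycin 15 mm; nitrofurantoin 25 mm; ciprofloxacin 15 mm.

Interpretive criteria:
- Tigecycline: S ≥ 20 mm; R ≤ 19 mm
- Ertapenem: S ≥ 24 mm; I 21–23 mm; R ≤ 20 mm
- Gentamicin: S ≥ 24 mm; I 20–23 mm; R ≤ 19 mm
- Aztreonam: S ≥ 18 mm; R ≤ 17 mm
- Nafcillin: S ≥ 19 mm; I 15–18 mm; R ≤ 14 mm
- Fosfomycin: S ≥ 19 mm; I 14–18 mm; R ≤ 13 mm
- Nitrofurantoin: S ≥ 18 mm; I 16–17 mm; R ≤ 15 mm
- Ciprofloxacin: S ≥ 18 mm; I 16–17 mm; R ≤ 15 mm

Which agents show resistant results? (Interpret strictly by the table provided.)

Tigecycline (19 mm) ≤ 19 mm — Resistant
Ertapenem 18 mm: ≤ 20 mm ⇒ Resistant
Gentamicin (10 mm) ≤ 19 mm ⇒ Resistant
Aztreonam (8 mm) ≤ 17 mm — R
Nafcillin: 13 mm is ≤ 14 mm ⇒ Resistant
Fosfomycin (15 mm) in 14–18 mm → I
Nitrofurantoin: 25 mm is ≥ 18 mm ⇒ Susceptible
Ciprofloxacin 15 mm: ≤ 15 mm ⇒ resistant

tigecycline, ertapenem, gentamicin, aztreonam, nafcillin, ciprofloxacin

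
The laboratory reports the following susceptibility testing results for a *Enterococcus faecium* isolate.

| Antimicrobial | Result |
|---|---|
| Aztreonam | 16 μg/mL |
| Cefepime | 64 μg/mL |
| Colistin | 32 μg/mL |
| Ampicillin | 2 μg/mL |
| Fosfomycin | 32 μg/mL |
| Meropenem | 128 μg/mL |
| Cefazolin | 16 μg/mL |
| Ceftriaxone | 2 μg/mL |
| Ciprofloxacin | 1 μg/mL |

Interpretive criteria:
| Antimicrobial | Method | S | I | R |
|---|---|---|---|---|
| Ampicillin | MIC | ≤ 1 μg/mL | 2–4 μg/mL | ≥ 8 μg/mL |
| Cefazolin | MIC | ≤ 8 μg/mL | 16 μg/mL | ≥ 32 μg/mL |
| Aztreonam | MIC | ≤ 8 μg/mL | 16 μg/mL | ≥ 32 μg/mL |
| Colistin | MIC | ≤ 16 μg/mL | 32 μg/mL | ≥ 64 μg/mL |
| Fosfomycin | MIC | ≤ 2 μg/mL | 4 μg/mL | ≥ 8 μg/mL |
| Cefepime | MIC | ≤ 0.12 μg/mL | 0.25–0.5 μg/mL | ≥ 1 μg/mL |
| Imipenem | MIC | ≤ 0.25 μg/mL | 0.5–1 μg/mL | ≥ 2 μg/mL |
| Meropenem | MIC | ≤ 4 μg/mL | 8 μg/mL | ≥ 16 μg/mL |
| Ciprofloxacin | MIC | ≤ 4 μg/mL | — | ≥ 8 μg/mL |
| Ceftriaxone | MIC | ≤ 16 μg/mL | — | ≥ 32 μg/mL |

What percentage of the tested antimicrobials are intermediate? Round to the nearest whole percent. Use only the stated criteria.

Aztreonam: 16 μg/mL is = 16 μg/mL — I
Cefepime 64 μg/mL: ≥ 1 μg/mL — R
Colistin 32 μg/mL: = 32 μg/mL ⇒ Intermediate
Ampicillin (2 μg/mL) in 2–4 μg/mL ⇒ intermediate
Fosfomycin (32 μg/mL) ≥ 8 μg/mL → resistant
Meropenem 128 μg/mL: ≥ 16 μg/mL → R
Cefazolin: 16 μg/mL is = 16 μg/mL ⇒ Intermediate
Ceftriaxone 2 μg/mL: ≤ 16 μg/mL — S
Ciprofloxacin: 1 μg/mL is ≤ 4 μg/mL ⇒ Susceptible
Intermediate: 4/9

44%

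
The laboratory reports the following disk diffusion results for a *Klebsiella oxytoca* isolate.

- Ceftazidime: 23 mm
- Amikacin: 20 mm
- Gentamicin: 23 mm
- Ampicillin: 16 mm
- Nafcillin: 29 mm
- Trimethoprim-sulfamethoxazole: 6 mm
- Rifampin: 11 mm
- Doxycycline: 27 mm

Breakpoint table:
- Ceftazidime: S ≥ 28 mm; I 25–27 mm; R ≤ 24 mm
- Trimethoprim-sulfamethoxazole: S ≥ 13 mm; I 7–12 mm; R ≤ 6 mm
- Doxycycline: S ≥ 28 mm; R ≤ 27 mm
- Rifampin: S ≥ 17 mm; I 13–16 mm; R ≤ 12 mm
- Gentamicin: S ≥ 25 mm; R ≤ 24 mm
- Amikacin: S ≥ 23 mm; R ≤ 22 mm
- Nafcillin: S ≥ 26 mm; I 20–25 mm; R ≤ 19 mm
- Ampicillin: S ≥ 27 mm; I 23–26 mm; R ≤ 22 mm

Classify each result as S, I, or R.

R, R, R, R, S, R, R, R

Ceftazidime (23 mm) ≤ 24 mm ⇒ Resistant
Amikacin (20 mm) ≤ 22 mm ⇒ Resistant
Gentamicin 23 mm: ≤ 24 mm — Resistant
Ampicillin: 16 mm is ≤ 22 mm — resistant
Nafcillin: 29 mm is ≥ 26 mm → Susceptible
Trimethoprim-sulfamethoxazole: 6 mm is ≤ 6 mm → R
Rifampin (11 mm) ≤ 12 mm → Resistant
Doxycycline (27 mm) ≤ 27 mm — R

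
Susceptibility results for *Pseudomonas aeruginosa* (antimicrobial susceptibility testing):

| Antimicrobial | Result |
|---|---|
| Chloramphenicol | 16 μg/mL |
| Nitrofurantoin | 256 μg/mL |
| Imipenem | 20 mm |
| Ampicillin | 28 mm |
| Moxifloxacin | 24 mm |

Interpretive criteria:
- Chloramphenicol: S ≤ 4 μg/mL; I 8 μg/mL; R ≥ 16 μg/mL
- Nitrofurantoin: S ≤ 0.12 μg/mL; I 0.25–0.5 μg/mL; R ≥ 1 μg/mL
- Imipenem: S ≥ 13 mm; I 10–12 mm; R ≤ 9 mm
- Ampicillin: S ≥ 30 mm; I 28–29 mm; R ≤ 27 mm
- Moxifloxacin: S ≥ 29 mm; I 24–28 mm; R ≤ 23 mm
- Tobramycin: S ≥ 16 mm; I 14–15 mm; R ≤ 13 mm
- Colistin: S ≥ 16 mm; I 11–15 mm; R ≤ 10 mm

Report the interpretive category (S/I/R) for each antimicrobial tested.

Chloramphenicol: 16 μg/mL is ≥ 16 μg/mL — Resistant
Nitrofurantoin: 256 μg/mL is ≥ 1 μg/mL — Resistant
Imipenem 20 mm: ≥ 13 mm → S
Ampicillin 28 mm: in 28–29 mm — intermediate
Moxifloxacin (24 mm) in 24–28 mm — I

R, R, S, I, I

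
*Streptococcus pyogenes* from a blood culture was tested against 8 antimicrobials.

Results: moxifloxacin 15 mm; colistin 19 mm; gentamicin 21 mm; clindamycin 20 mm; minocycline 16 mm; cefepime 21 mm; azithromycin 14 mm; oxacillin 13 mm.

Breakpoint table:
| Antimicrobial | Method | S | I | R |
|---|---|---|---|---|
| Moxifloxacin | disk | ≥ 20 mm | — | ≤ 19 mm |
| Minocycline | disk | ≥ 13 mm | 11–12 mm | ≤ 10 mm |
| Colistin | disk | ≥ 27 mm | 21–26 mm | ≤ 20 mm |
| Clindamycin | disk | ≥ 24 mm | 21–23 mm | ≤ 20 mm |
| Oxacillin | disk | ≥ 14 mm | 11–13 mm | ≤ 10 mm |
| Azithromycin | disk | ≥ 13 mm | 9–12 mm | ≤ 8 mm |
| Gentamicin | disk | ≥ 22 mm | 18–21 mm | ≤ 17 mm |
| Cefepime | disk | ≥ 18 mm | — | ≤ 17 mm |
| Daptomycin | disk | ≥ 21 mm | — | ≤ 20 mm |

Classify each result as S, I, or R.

Moxifloxacin (15 mm) ≤ 19 mm — R
Colistin: 19 mm is ≤ 20 mm → resistant
Gentamicin: 21 mm is in 18–21 mm ⇒ intermediate
Clindamycin (20 mm) ≤ 20 mm — R
Minocycline: 16 mm is ≥ 13 mm — Susceptible
Cefepime 21 mm: ≥ 18 mm — Susceptible
Azithromycin: 14 mm is ≥ 13 mm → S
Oxacillin: 13 mm is in 11–13 mm — I

R, R, I, R, S, S, S, I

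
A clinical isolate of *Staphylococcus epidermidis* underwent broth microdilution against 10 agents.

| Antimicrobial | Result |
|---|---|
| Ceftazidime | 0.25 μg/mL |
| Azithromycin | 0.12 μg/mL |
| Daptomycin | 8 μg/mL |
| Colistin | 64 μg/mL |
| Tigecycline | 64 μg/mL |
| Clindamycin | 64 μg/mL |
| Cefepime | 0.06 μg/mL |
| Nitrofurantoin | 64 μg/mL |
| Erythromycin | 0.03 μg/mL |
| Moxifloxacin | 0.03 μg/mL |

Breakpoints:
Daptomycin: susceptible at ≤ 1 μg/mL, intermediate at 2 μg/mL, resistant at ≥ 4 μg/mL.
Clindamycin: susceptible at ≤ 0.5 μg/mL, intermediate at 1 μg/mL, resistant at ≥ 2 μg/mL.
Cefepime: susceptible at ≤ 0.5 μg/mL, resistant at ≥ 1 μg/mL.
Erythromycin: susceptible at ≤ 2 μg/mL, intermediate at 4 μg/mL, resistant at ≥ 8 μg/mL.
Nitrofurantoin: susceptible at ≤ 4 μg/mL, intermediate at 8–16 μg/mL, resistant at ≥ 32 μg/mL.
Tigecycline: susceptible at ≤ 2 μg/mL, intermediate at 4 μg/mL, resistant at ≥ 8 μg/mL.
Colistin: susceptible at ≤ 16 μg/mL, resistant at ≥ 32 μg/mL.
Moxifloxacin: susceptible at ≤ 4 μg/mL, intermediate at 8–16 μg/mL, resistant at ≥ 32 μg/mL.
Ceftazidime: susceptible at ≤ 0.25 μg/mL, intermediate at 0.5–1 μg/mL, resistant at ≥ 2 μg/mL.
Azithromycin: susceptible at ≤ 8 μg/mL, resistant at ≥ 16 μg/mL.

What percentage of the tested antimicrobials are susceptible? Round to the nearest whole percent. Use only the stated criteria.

50%

Ceftazidime: 0.25 μg/mL is ≤ 0.25 μg/mL ⇒ Susceptible
Azithromycin: 0.12 μg/mL is ≤ 8 μg/mL → Susceptible
Daptomycin (8 μg/mL) ≥ 4 μg/mL — resistant
Colistin: 64 μg/mL is ≥ 32 μg/mL ⇒ Resistant
Tigecycline (64 μg/mL) ≥ 8 μg/mL — R
Clindamycin 64 μg/mL: ≥ 2 μg/mL ⇒ Resistant
Cefepime: 0.06 μg/mL is ≤ 0.5 μg/mL → S
Nitrofurantoin (64 μg/mL) ≥ 32 μg/mL → resistant
Erythromycin: 0.03 μg/mL is ≤ 2 μg/mL ⇒ susceptible
Moxifloxacin (0.03 μg/mL) ≤ 4 μg/mL → S
Susceptible: 5/10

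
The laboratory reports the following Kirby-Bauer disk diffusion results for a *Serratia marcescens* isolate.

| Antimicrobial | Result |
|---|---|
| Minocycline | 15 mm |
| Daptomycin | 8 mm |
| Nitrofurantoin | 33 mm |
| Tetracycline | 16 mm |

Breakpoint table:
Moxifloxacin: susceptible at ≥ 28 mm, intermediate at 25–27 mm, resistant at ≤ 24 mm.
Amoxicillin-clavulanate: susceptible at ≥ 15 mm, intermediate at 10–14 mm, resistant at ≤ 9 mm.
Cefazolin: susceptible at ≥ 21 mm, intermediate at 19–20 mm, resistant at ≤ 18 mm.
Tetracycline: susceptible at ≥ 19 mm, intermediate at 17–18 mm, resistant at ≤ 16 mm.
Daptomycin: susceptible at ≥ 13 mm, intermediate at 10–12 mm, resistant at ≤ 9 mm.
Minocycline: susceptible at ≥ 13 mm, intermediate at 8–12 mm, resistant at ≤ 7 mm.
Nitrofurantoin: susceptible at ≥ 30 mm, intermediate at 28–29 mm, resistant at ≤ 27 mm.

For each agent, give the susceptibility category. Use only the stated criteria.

S, R, S, R

Minocycline 15 mm: ≥ 13 mm ⇒ S
Daptomycin 8 mm: ≤ 9 mm → resistant
Nitrofurantoin (33 mm) ≥ 30 mm → susceptible
Tetracycline 16 mm: ≤ 16 mm → resistant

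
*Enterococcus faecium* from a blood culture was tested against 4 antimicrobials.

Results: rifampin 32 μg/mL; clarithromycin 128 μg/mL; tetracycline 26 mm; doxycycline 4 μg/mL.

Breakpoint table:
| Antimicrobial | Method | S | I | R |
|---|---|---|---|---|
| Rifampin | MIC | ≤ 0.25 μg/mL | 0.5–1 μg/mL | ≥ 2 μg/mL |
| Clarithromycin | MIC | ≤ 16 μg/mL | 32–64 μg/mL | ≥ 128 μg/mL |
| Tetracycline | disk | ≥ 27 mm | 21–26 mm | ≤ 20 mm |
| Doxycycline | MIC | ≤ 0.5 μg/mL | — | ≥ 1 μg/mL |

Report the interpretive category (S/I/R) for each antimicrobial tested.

R, R, I, R

Rifampin (32 μg/mL) ≥ 2 μg/mL ⇒ resistant
Clarithromycin (128 μg/mL) ≥ 128 μg/mL ⇒ Resistant
Tetracycline: 26 mm is in 21–26 mm — I
Doxycycline (4 μg/mL) ≥ 1 μg/mL ⇒ resistant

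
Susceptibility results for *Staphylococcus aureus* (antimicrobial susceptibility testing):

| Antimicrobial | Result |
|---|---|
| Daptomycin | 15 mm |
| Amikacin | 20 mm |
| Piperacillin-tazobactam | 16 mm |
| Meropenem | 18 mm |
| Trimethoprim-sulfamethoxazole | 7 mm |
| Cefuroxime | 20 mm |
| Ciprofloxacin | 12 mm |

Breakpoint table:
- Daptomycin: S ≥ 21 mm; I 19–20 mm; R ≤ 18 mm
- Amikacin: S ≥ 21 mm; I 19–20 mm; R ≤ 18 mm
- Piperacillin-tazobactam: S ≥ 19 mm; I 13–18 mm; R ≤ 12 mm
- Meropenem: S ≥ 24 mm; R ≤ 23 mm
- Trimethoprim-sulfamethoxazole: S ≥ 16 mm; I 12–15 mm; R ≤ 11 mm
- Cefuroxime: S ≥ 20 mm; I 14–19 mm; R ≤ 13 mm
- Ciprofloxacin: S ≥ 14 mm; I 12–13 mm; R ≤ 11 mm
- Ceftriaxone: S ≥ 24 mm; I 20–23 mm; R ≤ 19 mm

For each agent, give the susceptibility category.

Daptomycin (15 mm) ≤ 18 mm ⇒ resistant
Amikacin 20 mm: in 19–20 mm ⇒ intermediate
Piperacillin-tazobactam: 16 mm is in 13–18 mm — I
Meropenem 18 mm: ≤ 23 mm → resistant
Trimethoprim-sulfamethoxazole (7 mm) ≤ 11 mm → Resistant
Cefuroxime: 20 mm is ≥ 20 mm ⇒ susceptible
Ciprofloxacin: 12 mm is in 12–13 mm ⇒ Intermediate

R, I, I, R, R, S, I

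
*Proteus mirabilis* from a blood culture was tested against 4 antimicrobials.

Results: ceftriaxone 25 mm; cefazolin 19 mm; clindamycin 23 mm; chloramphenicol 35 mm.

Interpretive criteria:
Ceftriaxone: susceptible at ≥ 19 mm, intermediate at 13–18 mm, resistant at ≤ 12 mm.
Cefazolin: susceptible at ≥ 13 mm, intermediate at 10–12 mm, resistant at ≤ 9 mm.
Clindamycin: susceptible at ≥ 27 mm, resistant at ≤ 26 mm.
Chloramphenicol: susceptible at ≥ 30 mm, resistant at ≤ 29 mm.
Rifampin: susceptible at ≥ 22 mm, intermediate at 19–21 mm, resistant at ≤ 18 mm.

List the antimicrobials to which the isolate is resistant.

clindamycin

Ceftriaxone (25 mm) ≥ 19 mm — Susceptible
Cefazolin 19 mm: ≥ 13 mm — Susceptible
Clindamycin (23 mm) ≤ 26 mm ⇒ R
Chloramphenicol: 35 mm is ≥ 30 mm ⇒ susceptible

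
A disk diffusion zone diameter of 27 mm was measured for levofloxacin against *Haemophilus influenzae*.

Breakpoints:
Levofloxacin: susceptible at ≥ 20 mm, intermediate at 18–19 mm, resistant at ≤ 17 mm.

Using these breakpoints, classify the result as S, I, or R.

Levofloxacin: 27 mm is ≥ 20 mm ⇒ Susceptible

S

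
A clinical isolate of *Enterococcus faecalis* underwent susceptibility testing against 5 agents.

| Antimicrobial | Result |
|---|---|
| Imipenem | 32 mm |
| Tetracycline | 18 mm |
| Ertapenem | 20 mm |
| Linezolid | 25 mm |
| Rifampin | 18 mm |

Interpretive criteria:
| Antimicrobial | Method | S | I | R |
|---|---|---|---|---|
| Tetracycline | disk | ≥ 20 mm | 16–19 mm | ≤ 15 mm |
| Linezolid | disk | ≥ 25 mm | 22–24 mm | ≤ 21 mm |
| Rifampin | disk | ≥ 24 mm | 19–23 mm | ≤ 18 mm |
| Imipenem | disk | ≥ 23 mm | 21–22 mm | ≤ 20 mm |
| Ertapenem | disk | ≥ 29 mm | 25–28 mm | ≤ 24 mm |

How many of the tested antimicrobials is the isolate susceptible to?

2

Imipenem: 32 mm is ≥ 23 mm — S
Tetracycline (18 mm) in 16–19 mm — intermediate
Ertapenem: 20 mm is ≤ 24 mm — Resistant
Linezolid: 25 mm is ≥ 25 mm → susceptible
Rifampin 18 mm: ≤ 18 mm — R
Susceptible: 2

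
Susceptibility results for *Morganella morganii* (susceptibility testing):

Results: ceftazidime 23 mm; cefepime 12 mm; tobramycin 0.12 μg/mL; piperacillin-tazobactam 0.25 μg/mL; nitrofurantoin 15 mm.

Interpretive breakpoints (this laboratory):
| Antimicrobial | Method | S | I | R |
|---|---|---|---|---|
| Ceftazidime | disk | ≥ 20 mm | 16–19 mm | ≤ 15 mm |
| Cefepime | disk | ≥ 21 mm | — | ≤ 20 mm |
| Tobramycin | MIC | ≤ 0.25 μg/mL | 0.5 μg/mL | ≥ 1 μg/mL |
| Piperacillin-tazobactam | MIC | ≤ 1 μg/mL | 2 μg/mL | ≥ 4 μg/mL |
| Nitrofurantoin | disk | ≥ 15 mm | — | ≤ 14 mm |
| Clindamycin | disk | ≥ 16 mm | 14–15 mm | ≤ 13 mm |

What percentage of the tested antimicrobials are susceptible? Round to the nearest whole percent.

80%

Ceftazidime (23 mm) ≥ 20 mm ⇒ S
Cefepime 12 mm: ≤ 20 mm → resistant
Tobramycin 0.12 μg/mL: ≤ 0.25 μg/mL — S
Piperacillin-tazobactam 0.25 μg/mL: ≤ 1 μg/mL → susceptible
Nitrofurantoin: 15 mm is ≥ 15 mm → Susceptible
Susceptible: 4/5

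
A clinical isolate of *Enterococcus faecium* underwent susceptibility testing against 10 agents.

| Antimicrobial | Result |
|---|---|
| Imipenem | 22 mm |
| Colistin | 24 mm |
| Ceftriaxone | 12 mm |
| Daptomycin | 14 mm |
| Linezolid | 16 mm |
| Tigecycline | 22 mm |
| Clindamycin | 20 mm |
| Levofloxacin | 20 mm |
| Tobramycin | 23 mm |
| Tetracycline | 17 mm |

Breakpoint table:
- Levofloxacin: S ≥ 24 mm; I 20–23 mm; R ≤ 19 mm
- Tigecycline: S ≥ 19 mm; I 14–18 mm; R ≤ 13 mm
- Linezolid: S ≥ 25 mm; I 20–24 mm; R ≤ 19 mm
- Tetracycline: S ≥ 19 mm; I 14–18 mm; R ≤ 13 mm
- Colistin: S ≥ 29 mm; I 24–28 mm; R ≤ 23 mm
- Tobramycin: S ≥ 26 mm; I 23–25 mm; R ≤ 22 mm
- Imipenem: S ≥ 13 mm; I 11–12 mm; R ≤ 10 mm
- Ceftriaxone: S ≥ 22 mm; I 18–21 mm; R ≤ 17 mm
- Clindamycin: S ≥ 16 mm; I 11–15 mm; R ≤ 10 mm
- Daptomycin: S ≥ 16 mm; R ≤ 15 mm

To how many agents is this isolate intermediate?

4

Imipenem 22 mm: ≥ 13 mm ⇒ S
Colistin: 24 mm is in 24–28 mm → I
Ceftriaxone 12 mm: ≤ 17 mm → resistant
Daptomycin: 14 mm is ≤ 15 mm → R
Linezolid: 16 mm is ≤ 19 mm — resistant
Tigecycline: 22 mm is ≥ 19 mm — S
Clindamycin: 20 mm is ≥ 16 mm → S
Levofloxacin (20 mm) in 20–23 mm → intermediate
Tobramycin (23 mm) in 23–25 mm → Intermediate
Tetracycline: 17 mm is in 14–18 mm → Intermediate
Intermediate: 4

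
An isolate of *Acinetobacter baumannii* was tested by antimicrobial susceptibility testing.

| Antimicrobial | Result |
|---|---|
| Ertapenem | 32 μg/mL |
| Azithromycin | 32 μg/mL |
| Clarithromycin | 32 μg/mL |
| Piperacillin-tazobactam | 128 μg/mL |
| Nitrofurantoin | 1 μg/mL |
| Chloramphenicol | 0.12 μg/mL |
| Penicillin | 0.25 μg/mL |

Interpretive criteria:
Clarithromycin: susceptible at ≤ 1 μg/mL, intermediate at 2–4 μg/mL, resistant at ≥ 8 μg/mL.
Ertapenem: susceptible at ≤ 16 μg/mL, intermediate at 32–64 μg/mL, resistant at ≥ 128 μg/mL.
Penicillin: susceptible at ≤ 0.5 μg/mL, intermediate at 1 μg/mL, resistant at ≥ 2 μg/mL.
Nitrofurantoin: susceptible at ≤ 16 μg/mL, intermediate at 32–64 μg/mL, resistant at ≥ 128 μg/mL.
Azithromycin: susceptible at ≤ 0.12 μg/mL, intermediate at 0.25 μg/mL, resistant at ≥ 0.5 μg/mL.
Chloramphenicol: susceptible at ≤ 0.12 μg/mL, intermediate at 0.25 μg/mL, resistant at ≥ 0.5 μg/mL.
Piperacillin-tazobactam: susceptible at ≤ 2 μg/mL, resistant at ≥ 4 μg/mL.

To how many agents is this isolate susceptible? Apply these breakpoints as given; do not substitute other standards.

Ertapenem (32 μg/mL) in 32–64 μg/mL ⇒ I
Azithromycin 32 μg/mL: ≥ 0.5 μg/mL ⇒ Resistant
Clarithromycin 32 μg/mL: ≥ 8 μg/mL — Resistant
Piperacillin-tazobactam (128 μg/mL) ≥ 4 μg/mL ⇒ Resistant
Nitrofurantoin 1 μg/mL: ≤ 16 μg/mL → susceptible
Chloramphenicol 0.12 μg/mL: ≤ 0.12 μg/mL ⇒ Susceptible
Penicillin (0.25 μg/mL) ≤ 0.5 μg/mL ⇒ susceptible
Susceptible: 3

3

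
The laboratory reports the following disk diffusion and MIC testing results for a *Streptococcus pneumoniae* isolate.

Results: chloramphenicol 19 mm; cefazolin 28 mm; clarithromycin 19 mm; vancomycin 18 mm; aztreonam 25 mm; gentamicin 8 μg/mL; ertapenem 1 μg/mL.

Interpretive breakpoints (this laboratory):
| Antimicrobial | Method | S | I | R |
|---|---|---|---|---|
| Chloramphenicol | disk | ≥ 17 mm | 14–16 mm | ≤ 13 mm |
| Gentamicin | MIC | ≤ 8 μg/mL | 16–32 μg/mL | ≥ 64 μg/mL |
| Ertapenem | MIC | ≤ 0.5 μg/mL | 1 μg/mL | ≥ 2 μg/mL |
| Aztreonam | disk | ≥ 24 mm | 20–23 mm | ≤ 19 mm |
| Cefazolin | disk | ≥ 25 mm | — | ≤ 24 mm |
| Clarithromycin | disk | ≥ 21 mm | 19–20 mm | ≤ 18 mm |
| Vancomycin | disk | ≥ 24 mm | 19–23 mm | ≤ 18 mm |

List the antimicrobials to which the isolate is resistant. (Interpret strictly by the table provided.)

vancomycin

Chloramphenicol: 19 mm is ≥ 17 mm → Susceptible
Cefazolin 28 mm: ≥ 25 mm ⇒ susceptible
Clarithromycin (19 mm) in 19–20 mm — intermediate
Vancomycin (18 mm) ≤ 18 mm → R
Aztreonam: 25 mm is ≥ 24 mm ⇒ susceptible
Gentamicin: 8 μg/mL is ≤ 8 μg/mL → S
Ertapenem (1 μg/mL) = 1 μg/mL — intermediate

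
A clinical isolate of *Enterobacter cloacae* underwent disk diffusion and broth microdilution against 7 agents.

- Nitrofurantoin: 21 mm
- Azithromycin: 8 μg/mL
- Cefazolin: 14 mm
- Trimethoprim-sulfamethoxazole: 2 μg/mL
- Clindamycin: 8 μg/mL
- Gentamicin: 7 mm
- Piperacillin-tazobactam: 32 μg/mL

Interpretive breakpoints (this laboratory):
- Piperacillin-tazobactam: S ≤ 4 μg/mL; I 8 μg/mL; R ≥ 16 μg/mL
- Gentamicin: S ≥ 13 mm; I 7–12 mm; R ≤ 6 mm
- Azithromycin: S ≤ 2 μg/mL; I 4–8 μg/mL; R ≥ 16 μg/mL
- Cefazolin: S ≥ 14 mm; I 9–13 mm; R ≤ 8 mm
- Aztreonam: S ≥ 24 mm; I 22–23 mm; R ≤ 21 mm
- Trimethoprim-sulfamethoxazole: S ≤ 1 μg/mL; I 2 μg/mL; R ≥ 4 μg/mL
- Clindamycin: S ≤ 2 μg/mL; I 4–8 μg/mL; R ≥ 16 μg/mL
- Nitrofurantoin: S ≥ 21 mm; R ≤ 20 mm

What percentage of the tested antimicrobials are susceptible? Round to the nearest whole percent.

29%

Nitrofurantoin: 21 mm is ≥ 21 mm → Susceptible
Azithromycin (8 μg/mL) in 4–8 μg/mL → I
Cefazolin 14 mm: ≥ 14 mm ⇒ Susceptible
Trimethoprim-sulfamethoxazole (2 μg/mL) = 2 μg/mL ⇒ I
Clindamycin 8 μg/mL: in 4–8 μg/mL → I
Gentamicin (7 mm) in 7–12 mm → Intermediate
Piperacillin-tazobactam (32 μg/mL) ≥ 16 μg/mL — R
Susceptible: 2/7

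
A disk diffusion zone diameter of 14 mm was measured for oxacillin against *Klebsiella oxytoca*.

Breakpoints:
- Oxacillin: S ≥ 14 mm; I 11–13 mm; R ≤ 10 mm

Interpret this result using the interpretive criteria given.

S

Oxacillin (14 mm) ≥ 14 mm → S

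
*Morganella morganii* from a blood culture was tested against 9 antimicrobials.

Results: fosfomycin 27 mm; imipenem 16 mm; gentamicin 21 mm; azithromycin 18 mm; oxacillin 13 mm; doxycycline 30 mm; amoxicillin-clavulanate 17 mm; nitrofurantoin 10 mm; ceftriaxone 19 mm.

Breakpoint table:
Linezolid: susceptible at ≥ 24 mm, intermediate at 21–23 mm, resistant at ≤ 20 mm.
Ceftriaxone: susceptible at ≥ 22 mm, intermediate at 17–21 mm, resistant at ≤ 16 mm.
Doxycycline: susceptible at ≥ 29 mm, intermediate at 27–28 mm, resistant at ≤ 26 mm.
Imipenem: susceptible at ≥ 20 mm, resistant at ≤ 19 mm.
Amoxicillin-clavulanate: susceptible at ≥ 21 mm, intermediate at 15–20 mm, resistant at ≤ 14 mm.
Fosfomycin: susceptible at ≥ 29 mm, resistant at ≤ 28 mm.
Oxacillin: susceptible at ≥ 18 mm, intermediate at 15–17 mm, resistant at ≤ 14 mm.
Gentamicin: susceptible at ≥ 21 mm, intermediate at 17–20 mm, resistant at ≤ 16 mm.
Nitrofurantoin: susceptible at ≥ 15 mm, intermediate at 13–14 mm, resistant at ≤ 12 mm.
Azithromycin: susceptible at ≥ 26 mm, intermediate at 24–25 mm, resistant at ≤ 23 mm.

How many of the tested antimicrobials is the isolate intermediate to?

Fosfomycin: 27 mm is ≤ 28 mm ⇒ Resistant
Imipenem: 16 mm is ≤ 19 mm → Resistant
Gentamicin (21 mm) ≥ 21 mm ⇒ Susceptible
Azithromycin (18 mm) ≤ 23 mm — Resistant
Oxacillin (13 mm) ≤ 14 mm — resistant
Doxycycline: 30 mm is ≥ 29 mm — Susceptible
Amoxicillin-clavulanate: 17 mm is in 15–20 mm — intermediate
Nitrofurantoin 10 mm: ≤ 12 mm ⇒ resistant
Ceftriaxone (19 mm) in 17–21 mm — intermediate
Intermediate: 2

2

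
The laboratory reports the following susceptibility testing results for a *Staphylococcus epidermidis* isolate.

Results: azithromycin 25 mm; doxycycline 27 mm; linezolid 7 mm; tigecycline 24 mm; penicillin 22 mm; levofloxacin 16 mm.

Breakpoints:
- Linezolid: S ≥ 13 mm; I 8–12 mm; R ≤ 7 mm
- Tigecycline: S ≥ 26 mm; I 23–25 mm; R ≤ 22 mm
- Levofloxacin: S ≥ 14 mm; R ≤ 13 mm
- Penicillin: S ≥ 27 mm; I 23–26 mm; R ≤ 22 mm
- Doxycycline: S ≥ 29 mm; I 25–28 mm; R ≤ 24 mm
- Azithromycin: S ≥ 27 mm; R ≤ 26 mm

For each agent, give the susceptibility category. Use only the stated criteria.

Azithromycin 25 mm: ≤ 26 mm — Resistant
Doxycycline 27 mm: in 25–28 mm → I
Linezolid: 7 mm is ≤ 7 mm — resistant
Tigecycline (24 mm) in 23–25 mm — I
Penicillin (22 mm) ≤ 22 mm — resistant
Levofloxacin: 16 mm is ≥ 14 mm — Susceptible

R, I, R, I, R, S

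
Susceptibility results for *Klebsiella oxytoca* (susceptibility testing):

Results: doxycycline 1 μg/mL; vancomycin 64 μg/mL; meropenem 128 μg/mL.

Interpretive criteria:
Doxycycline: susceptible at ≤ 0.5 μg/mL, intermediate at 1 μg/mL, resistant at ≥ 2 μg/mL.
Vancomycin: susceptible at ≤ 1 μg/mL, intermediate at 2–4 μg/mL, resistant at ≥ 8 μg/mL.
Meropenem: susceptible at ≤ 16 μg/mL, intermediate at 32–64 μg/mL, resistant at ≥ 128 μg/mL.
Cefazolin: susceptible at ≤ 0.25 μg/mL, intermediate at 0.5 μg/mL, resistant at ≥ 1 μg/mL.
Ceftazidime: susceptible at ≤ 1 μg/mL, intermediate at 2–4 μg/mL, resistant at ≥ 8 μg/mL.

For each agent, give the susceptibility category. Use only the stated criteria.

I, R, R

Doxycycline 1 μg/mL: = 1 μg/mL → Intermediate
Vancomycin: 64 μg/mL is ≥ 8 μg/mL — R
Meropenem 128 μg/mL: ≥ 128 μg/mL ⇒ R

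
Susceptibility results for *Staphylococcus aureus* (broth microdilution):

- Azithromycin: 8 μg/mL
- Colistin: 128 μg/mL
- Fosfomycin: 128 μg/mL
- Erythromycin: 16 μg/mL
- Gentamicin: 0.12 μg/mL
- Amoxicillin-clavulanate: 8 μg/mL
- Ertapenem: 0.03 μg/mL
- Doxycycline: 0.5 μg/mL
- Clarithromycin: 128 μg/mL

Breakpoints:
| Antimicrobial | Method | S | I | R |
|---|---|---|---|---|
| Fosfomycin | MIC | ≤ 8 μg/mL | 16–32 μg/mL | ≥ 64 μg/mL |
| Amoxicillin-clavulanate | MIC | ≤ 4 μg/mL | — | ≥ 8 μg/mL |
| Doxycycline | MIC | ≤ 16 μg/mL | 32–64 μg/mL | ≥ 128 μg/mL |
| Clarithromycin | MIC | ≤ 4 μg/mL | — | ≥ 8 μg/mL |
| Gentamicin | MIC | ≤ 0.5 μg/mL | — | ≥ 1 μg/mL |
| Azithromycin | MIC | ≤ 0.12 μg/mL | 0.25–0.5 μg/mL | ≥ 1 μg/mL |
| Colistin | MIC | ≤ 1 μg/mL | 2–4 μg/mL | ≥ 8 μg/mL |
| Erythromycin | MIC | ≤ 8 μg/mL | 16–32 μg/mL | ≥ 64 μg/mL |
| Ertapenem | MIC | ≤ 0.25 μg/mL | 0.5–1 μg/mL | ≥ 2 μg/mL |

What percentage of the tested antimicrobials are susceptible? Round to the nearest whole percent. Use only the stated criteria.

Azithromycin 8 μg/mL: ≥ 1 μg/mL → Resistant
Colistin (128 μg/mL) ≥ 8 μg/mL ⇒ resistant
Fosfomycin (128 μg/mL) ≥ 64 μg/mL → Resistant
Erythromycin 16 μg/mL: in 16–32 μg/mL → Intermediate
Gentamicin (0.12 μg/mL) ≤ 0.5 μg/mL — Susceptible
Amoxicillin-clavulanate: 8 μg/mL is ≥ 8 μg/mL ⇒ R
Ertapenem: 0.03 μg/mL is ≤ 0.25 μg/mL — S
Doxycycline (0.5 μg/mL) ≤ 16 μg/mL → S
Clarithromycin (128 μg/mL) ≥ 8 μg/mL ⇒ resistant
Susceptible: 3/9

33%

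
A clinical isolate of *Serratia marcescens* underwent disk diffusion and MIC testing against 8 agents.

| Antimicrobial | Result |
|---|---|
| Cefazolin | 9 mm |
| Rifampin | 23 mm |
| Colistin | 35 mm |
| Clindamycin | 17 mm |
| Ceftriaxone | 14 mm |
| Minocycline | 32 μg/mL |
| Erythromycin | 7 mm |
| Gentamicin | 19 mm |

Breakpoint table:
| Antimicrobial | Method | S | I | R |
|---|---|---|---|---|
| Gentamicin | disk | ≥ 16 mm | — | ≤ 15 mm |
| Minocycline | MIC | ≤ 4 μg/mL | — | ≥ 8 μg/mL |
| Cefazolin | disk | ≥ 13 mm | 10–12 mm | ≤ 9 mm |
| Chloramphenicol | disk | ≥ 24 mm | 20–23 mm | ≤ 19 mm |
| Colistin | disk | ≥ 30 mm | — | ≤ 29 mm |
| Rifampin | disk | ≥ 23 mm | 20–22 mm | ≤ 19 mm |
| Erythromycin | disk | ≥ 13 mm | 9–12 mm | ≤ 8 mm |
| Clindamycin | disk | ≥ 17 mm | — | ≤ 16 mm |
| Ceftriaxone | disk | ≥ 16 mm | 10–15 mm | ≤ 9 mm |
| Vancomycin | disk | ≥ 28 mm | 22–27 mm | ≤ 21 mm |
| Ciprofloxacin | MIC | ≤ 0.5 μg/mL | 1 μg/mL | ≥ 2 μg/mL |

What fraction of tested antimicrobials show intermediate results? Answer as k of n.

1 of 8

Cefazolin (9 mm) ≤ 9 mm ⇒ R
Rifampin (23 mm) ≥ 23 mm — susceptible
Colistin 35 mm: ≥ 30 mm — susceptible
Clindamycin: 17 mm is ≥ 17 mm — Susceptible
Ceftriaxone (14 mm) in 10–15 mm ⇒ intermediate
Minocycline: 32 μg/mL is ≥ 8 μg/mL ⇒ resistant
Erythromycin 7 mm: ≤ 8 mm — R
Gentamicin 19 mm: ≥ 16 mm → Susceptible
Intermediate: 1/8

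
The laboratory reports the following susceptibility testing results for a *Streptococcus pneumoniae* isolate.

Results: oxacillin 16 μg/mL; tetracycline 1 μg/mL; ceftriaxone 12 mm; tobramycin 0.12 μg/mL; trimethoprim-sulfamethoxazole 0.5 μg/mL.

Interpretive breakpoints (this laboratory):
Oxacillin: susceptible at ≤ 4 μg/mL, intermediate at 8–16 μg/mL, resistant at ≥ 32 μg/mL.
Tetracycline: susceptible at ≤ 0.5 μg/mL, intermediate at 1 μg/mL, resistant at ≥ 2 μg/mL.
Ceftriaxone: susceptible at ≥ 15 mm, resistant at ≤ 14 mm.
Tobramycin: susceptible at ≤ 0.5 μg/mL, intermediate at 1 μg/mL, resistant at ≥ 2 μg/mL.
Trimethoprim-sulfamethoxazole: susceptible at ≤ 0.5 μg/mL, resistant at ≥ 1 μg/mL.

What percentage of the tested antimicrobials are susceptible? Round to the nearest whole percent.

40%

Oxacillin 16 μg/mL: in 8–16 μg/mL — intermediate
Tetracycline (1 μg/mL) = 1 μg/mL → Intermediate
Ceftriaxone 12 mm: ≤ 14 mm → R
Tobramycin 0.12 μg/mL: ≤ 0.5 μg/mL → S
Trimethoprim-sulfamethoxazole: 0.5 μg/mL is ≤ 0.5 μg/mL ⇒ susceptible
Susceptible: 2/5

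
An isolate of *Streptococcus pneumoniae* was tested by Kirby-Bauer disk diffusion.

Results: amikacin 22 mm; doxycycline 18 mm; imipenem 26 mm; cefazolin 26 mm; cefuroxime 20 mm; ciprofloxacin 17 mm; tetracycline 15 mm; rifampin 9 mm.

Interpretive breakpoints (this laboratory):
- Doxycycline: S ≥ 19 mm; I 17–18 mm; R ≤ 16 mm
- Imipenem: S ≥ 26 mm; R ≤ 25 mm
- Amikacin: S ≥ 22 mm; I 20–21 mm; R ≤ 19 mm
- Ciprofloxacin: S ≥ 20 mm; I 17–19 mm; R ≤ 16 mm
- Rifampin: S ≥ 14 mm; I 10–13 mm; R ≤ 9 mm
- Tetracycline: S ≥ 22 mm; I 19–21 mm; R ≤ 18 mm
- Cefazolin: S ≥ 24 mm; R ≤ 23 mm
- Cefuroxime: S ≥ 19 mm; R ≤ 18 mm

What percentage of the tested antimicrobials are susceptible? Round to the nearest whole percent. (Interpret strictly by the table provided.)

Amikacin: 22 mm is ≥ 22 mm ⇒ Susceptible
Doxycycline: 18 mm is in 17–18 mm → Intermediate
Imipenem 26 mm: ≥ 26 mm → Susceptible
Cefazolin 26 mm: ≥ 24 mm ⇒ susceptible
Cefuroxime: 20 mm is ≥ 19 mm — susceptible
Ciprofloxacin (17 mm) in 17–19 mm ⇒ intermediate
Tetracycline: 15 mm is ≤ 18 mm — resistant
Rifampin 9 mm: ≤ 9 mm → R
Susceptible: 4/8

50%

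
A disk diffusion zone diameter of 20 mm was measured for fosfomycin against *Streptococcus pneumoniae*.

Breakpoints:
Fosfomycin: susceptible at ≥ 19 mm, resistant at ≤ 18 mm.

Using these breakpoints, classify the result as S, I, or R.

Fosfomycin 20 mm: ≥ 19 mm ⇒ S

Susceptible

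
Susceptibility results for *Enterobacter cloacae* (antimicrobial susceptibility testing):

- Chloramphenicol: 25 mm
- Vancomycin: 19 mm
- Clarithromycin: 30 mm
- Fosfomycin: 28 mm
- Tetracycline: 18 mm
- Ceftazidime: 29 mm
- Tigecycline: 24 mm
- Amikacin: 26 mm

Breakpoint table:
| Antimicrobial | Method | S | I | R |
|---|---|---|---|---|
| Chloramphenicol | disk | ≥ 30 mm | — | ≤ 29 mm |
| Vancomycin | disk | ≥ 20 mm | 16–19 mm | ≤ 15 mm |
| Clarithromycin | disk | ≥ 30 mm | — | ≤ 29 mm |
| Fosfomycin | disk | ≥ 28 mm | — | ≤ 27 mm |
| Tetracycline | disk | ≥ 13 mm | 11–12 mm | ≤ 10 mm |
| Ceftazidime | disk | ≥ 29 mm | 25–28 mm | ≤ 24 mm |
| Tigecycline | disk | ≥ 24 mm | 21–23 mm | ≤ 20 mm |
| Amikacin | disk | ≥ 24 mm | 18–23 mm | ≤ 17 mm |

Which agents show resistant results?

Chloramphenicol (25 mm) ≤ 29 mm — resistant
Vancomycin (19 mm) in 16–19 mm → intermediate
Clarithromycin (30 mm) ≥ 30 mm — Susceptible
Fosfomycin 28 mm: ≥ 28 mm ⇒ S
Tetracycline (18 mm) ≥ 13 mm — Susceptible
Ceftazidime: 29 mm is ≥ 29 mm → susceptible
Tigecycline 24 mm: ≥ 24 mm → Susceptible
Amikacin 26 mm: ≥ 24 mm — susceptible

chloramphenicol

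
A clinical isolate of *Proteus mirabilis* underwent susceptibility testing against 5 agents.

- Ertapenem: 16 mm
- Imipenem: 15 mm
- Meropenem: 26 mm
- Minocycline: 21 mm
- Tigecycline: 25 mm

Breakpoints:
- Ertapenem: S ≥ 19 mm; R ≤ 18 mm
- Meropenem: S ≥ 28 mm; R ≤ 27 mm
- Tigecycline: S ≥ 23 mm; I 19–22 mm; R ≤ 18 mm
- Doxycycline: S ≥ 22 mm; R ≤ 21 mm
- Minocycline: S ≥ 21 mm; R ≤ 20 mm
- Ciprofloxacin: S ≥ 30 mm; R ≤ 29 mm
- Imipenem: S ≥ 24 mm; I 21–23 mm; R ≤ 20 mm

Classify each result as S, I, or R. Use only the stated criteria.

Ertapenem: 16 mm is ≤ 18 mm → R
Imipenem (15 mm) ≤ 20 mm — Resistant
Meropenem (26 mm) ≤ 27 mm → R
Minocycline 21 mm: ≥ 21 mm ⇒ Susceptible
Tigecycline 25 mm: ≥ 23 mm — S

R, R, R, S, S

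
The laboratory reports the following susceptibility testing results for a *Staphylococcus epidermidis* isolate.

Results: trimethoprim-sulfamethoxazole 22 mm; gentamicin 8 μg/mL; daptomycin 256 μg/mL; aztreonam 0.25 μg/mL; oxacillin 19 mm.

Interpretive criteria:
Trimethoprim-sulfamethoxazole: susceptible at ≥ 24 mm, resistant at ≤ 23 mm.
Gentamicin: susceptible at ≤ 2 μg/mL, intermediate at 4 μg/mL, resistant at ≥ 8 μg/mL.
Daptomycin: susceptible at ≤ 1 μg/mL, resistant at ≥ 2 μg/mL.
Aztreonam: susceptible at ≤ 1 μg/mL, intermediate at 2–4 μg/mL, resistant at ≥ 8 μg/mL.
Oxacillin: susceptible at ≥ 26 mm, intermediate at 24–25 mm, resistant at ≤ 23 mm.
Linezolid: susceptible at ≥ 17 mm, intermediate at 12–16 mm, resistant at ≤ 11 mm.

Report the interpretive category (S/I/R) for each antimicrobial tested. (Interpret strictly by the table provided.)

Trimethoprim-sulfamethoxazole 22 mm: ≤ 23 mm ⇒ R
Gentamicin: 8 μg/mL is ≥ 8 μg/mL → Resistant
Daptomycin (256 μg/mL) ≥ 2 μg/mL → Resistant
Aztreonam: 0.25 μg/mL is ≤ 1 μg/mL ⇒ susceptible
Oxacillin (19 mm) ≤ 23 mm ⇒ Resistant

R, R, R, S, R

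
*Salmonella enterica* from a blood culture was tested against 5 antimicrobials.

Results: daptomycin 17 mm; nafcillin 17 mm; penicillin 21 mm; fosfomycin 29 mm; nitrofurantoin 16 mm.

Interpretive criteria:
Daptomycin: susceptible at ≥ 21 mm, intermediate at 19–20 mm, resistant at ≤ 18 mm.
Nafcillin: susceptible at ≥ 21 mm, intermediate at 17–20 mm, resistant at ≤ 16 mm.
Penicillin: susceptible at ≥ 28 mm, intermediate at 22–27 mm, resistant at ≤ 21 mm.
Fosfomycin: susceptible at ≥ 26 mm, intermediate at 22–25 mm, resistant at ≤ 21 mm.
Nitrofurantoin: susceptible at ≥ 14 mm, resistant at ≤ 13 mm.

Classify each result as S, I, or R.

Daptomycin 17 mm: ≤ 18 mm — resistant
Nafcillin 17 mm: in 17–20 mm → I
Penicillin (21 mm) ≤ 21 mm ⇒ Resistant
Fosfomycin 29 mm: ≥ 26 mm → Susceptible
Nitrofurantoin 16 mm: ≥ 14 mm — susceptible

R, I, R, S, S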